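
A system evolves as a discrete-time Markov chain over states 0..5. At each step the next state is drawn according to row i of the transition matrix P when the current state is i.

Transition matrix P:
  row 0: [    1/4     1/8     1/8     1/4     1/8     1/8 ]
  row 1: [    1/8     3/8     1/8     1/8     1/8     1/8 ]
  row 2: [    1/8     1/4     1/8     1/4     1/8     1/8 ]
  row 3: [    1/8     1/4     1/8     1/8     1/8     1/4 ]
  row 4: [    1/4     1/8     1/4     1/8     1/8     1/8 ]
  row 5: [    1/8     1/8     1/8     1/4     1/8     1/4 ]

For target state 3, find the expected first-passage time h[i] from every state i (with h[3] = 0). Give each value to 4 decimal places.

First-step conditioning: h[3] = 0; for i ≠ 3, h[i] = 1 + Σ_k P[i][k]·h[k].
  h[0] = 1 + 1/4·h[0] + 1/8·h[1] + 1/8·h[2] + 1/8·h[4] + 1/8·h[5]
  h[1] = 1 + 1/8·h[0] + 3/8·h[1] + 1/8·h[2] + 1/8·h[4] + 1/8·h[5]
  h[2] = 1 + 1/8·h[0] + 1/4·h[1] + 1/8·h[2] + 1/8·h[4] + 1/8·h[5]
  h[4] = 1 + 1/4·h[0] + 1/8·h[1] + 1/4·h[2] + 1/8·h[4] + 1/8·h[5]
  h[5] = 1 + 1/8·h[0] + 1/8·h[1] + 1/8·h[2] + 1/8·h[4] + 1/4·h[5]
Solving the 5×5 linear system over states ≠ 3 gives exactly h = [3072/647, 3584/647, 3136/647, 0, 3464/647, 3072/647] (h[3] = 0 is the target).

h = [4.7481, 5.5394, 4.8470, 0.0000, 5.3539, 4.7481]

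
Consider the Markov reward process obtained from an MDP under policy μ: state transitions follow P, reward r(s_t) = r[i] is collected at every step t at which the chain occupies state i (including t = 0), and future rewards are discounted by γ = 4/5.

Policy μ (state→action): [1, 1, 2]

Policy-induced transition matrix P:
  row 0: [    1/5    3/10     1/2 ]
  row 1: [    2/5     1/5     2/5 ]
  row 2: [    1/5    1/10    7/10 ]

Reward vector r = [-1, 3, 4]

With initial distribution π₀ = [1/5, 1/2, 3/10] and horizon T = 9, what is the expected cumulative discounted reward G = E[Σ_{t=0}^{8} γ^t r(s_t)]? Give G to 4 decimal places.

G = 11.0720

t=0: π = [0.2000, 0.5000, 0.3000], E[r] = 2.5000, γ^t·E[r] = 2.500000, running G = 2.500000
t=1: π = [0.3000, 0.1900, 0.5100], E[r] = 2.3100, γ^t·E[r] = 1.848000, running G = 4.348000
t=2: π = [0.2380, 0.1790, 0.5830], E[r] = 2.6310, γ^t·E[r] = 1.683840, running G = 6.031840
t=3: π = [0.2358, 0.1655, 0.5987], E[r] = 2.6555, γ^t·E[r] = 1.359616, running G = 7.391456
t=4: π = [0.2331, 0.1637, 0.6032], E[r] = 2.6708, γ^t·E[r] = 1.093956, running G = 8.485412
t=5: π = [0.2327, 0.1630, 0.6043], E[r] = 2.6733, γ^t·E[r] = 0.875987, running G = 9.361398
t=6: π = [0.2326, 0.1628, 0.6046], E[r] = 2.6742, γ^t·E[r] = 0.701015, running G = 10.062414
t=7: π = [0.2326, 0.1628, 0.6046], E[r] = 2.6743, γ^t·E[r] = 0.560851, running G = 10.623265
t=8: π = [0.2326, 0.1628, 0.6046], E[r] = 2.6744, γ^t·E[r] = 0.448690, running G = 11.071955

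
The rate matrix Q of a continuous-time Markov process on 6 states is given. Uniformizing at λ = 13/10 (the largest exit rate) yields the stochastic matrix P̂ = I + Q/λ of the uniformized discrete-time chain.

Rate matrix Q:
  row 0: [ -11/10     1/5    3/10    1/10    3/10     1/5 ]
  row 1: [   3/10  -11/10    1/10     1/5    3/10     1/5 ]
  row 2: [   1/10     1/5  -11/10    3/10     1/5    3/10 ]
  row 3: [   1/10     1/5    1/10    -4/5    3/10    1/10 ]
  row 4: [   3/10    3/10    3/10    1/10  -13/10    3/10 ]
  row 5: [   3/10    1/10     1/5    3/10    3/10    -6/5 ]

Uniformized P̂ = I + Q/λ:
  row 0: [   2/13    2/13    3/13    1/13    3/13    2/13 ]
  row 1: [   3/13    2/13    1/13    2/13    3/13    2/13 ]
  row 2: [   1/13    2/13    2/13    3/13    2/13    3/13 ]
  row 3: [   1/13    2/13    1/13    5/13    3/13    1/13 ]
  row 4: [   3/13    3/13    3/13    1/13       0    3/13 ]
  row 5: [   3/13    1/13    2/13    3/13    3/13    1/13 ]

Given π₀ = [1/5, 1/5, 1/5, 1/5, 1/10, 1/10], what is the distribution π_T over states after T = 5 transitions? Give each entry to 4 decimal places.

t=0: π = [0.2000, 0.2000, 0.2000, 0.2000, 0.1000, 0.1000]
t=1: π = [0.1538, 0.1538, 0.1462, 0.2000, 0.1923, 0.1538]
t=2: π = [0.1657, 0.1568, 0.1533, 0.1964, 0.1751, 0.1527]
t=3: π = [0.1642, 0.1556, 0.1529, 0.1965, 0.1786, 0.1523]
t=4: π = [0.1644, 0.1559, 0.1531, 0.1963, 0.1778, 0.1525]
t=5: π = [0.1644, 0.1558, 0.1531, 0.1963, 0.1780, 0.1525]

π = [0.1644, 0.1558, 0.1531, 0.1963, 0.1780, 0.1525]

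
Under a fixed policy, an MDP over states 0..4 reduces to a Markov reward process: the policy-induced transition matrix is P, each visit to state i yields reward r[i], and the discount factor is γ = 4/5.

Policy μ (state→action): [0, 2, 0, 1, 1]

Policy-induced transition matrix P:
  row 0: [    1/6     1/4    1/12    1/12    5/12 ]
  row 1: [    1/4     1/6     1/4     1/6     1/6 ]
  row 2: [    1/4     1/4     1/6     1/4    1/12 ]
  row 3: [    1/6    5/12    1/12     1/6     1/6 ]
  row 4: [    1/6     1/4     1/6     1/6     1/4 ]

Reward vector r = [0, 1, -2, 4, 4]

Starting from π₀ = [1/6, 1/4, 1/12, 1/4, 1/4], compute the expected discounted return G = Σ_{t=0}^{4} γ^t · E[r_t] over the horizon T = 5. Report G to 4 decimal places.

t=0: π = [0.1667, 0.2500, 0.0833, 0.2500, 0.2500], E[r] = 2.0833, γ^t·E[r] = 2.083333, running G = 2.083333
t=1: π = [0.1944, 0.2708, 0.1528, 0.1597, 0.2222], E[r] = 1.4931, γ^t·E[r] = 1.194444, running G = 3.277778
t=2: π = [0.2020, 0.2541, 0.1597, 0.1632, 0.2211], E[r] = 1.4716, γ^t·E[r] = 0.941852, running G = 4.219630
t=3: π = [0.2011, 0.2560, 0.1574, 0.1631, 0.2223], E[r] = 1.4829, γ^t·E[r] = 0.759235, running G = 4.978864
t=4: π = [0.2011, 0.2559, 0.1576, 0.1630, 0.2224], E[r] = 1.4821, γ^t·E[r] = 0.607063, running G = 5.585928

G = 5.5859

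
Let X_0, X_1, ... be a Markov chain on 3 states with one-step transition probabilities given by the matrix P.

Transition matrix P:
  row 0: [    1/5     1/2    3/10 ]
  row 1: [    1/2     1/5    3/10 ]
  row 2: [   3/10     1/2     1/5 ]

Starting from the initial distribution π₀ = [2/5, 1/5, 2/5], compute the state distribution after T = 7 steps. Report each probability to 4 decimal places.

π = [0.3426, 0.3847, 0.2727]

t=0: π = [0.4000, 0.2000, 0.4000]
t=1: π = [0.3000, 0.4400, 0.2600]
t=2: π = [0.3580, 0.3680, 0.2740]
t=3: π = [0.3378, 0.3896, 0.2726]
t=4: π = [0.3441, 0.3831, 0.2727]
t=5: π = [0.3422, 0.3851, 0.2727]
t=6: π = [0.3428, 0.3845, 0.2727]
t=7: π = [0.3426, 0.3847, 0.2727]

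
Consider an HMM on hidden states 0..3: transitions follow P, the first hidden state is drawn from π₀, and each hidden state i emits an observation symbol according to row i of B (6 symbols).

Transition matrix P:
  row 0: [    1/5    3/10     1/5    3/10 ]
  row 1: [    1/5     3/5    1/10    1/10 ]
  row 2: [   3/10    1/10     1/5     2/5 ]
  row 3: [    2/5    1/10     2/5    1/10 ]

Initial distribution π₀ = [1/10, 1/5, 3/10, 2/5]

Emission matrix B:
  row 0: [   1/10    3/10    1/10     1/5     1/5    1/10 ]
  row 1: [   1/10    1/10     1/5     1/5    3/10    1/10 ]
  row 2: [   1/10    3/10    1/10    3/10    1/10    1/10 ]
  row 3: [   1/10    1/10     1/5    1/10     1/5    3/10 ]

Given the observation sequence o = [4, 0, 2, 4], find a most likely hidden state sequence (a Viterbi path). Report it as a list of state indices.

path = [1, 1, 1, 1]

t=0: δ = [2.000e-02, 6.000e-02, 3.000e-02, 8.000e-02]  (obs o_0=4)
t=1: δ = [3.200e-03, 3.600e-03, 3.200e-03, 1.200e-03]  ψ = [3, 1, 3, 2]  (obs o_1=0)
t=2: δ = [9.600e-05, 4.320e-04, 6.400e-05, 2.560e-04]  ψ = [2, 1, 0, 2]  (obs o_2=2)
t=3: δ = [2.048e-05, 7.776e-05, 1.024e-05, 8.640e-06]  ψ = [3, 1, 3, 1]  (obs o_3=4)
backtrack: best end state = 1; path = [1, 1, 1, 1]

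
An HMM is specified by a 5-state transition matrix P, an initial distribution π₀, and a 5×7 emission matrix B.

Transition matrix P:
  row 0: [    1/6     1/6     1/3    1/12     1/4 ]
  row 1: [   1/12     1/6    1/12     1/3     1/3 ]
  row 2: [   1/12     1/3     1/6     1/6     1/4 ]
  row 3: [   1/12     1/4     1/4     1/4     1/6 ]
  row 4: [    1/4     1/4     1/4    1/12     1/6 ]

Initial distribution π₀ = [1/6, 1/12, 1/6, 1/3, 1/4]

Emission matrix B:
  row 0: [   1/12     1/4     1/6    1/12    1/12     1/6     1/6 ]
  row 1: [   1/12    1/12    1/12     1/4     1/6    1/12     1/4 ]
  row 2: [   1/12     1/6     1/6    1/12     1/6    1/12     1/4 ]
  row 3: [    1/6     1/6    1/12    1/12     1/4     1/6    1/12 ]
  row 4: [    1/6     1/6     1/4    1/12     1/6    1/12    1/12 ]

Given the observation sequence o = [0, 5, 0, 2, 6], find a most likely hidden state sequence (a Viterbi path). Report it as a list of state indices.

t=0: δ = [1.389e-02, 6.944e-03, 1.389e-02, 5.556e-02, 4.167e-02]  (obs o_0=0)
t=1: δ = [1.736e-03, 1.157e-03, 1.157e-03, 2.315e-03, 7.716e-04]  ψ = [4, 3, 3, 3, 3]  (obs o_1=5)
t=2: δ = [2.411e-05, 4.823e-05, 4.823e-05, 9.645e-05, 7.234e-05]  ψ = [0, 3, 0, 3, 0]  (obs o_2=0)
t=3: δ = [3.014e-06, 2.009e-06, 4.019e-06, 2.009e-06, 4.019e-06]  ψ = [4, 3, 3, 3, 1]  (obs o_3=2)
t=4: δ = [1.674e-07, 3.349e-07, 2.512e-07, 5.582e-08, 8.372e-08]  ψ = [4, 2, 0, 1, 2]  (obs o_4=6)
backtrack: best end state = 1; path = [3, 3, 3, 2, 1]

path = [3, 3, 3, 2, 1]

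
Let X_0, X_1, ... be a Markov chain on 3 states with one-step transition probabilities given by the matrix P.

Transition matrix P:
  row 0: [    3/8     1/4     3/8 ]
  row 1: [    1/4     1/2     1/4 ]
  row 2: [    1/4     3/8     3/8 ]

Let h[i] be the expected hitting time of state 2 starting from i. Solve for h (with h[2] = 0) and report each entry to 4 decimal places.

h = [3.0000, 3.5000, 0.0000]

First-step conditioning: h[2] = 0; for i ≠ 2, h[i] = 1 + Σ_k P[i][k]·h[k].
  h[0] = 1 + 3/8·h[0] + 1/4·h[1]
  h[1] = 1 + 1/4·h[0] + 1/2·h[1]
Solving the 2×2 linear system over states ≠ 2 gives exactly h = [3, 7/2, 0] (h[2] = 0 is the target).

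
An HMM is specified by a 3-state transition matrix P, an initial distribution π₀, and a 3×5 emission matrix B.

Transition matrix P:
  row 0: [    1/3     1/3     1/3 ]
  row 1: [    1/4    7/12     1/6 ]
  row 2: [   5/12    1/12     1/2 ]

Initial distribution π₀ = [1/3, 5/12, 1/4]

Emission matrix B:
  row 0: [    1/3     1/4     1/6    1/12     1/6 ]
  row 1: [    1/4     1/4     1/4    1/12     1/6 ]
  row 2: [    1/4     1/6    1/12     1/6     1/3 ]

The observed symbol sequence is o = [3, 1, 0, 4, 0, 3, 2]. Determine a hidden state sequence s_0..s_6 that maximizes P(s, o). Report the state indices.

t=0: δ = [2.778e-02, 3.472e-02, 4.167e-02]  (obs o_0=3)
t=1: δ = [4.340e-03, 5.064e-03, 3.472e-03]  ψ = [2, 1, 2]  (obs o_1=1)
t=2: δ = [4.823e-04, 7.385e-04, 4.340e-04]  ψ = [0, 1, 2]  (obs o_2=0)
t=3: δ = [3.077e-05, 7.179e-05, 7.234e-05]  ψ = [1, 1, 2]  (obs o_3=4)
t=4: δ = [1.005e-05, 1.047e-05, 9.042e-06]  ψ = [2, 1, 2]  (obs o_4=0)
t=5: δ = [3.140e-07, 5.090e-07, 7.535e-07]  ψ = [2, 1, 2]  (obs o_5=3)
t=6: δ = [5.233e-08, 7.422e-08, 3.140e-08]  ψ = [2, 1, 2]  (obs o_6=2)
backtrack: best end state = 1; path = [1, 1, 1, 1, 1, 1, 1]

path = [1, 1, 1, 1, 1, 1, 1]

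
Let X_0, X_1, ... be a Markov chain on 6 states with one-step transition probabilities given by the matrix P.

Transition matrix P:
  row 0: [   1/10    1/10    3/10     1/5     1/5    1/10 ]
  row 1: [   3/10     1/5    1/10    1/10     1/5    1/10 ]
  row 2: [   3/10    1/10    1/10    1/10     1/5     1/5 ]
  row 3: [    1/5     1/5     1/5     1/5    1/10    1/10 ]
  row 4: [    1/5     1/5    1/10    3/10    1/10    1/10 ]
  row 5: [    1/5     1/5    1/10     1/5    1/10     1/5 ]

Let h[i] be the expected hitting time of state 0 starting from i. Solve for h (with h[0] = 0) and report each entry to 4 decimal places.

h = [0.0000, 3.9056, 3.9486, 4.2970, 4.3319, 4.3357]

First-step conditioning: h[0] = 0; for i ≠ 0, h[i] = 1 + Σ_k P[i][k]·h[k].
  h[1] = 1 + 1/5·h[1] + 1/10·h[2] + 1/10·h[3] + 1/5·h[4] + 1/10·h[5]
  h[2] = 1 + 1/10·h[1] + 1/10·h[2] + 1/10·h[3] + 1/5·h[4] + 1/5·h[5]
  h[3] = 1 + 1/5·h[1] + 1/5·h[2] + 1/5·h[3] + 1/10·h[4] + 1/10·h[5]
  h[4] = 1 + 1/5·h[1] + 1/10·h[2] + 3/10·h[3] + 1/10·h[4] + 1/10·h[5]
  h[5] = 1 + 1/5·h[1] + 1/10·h[2] + 1/5·h[3] + 1/10·h[4] + 1/5·h[5]
Solving the 5×5 linear system over states ≠ 0 gives exactly h = [0, 90810/23251, 91810/23251, 99910/23251, 100720/23251, 100810/23251] (h[0] = 0 is the target).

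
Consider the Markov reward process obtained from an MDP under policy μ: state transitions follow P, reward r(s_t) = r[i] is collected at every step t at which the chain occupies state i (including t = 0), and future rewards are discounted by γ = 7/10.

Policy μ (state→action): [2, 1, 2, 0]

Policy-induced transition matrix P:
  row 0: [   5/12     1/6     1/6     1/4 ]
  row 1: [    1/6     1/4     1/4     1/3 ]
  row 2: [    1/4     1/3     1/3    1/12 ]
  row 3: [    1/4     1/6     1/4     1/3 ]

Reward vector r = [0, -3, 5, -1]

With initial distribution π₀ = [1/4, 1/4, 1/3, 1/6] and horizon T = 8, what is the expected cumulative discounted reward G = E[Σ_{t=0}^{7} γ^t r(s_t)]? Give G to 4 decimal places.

t=0: π = [0.2500, 0.2500, 0.3333, 0.1667], E[r] = 0.7500, γ^t·E[r] = 0.750000, running G = 0.750000
t=1: π = [0.2708, 0.2431, 0.2569, 0.2292], E[r] = 0.3264, γ^t·E[r] = 0.228472, running G = 0.978472
t=2: π = [0.2749, 0.2297, 0.2488, 0.2465], E[r] = 0.3084, γ^t·E[r] = 0.151140, running G = 1.129612
t=3: π = [0.2767, 0.2273, 0.2478, 0.2482], E[r] = 0.3091, γ^t·E[r] = 0.106013, running G = 1.235625
t=4: π = [0.2772, 0.2269, 0.2476, 0.2483], E[r] = 0.3089, γ^t·E[r] = 0.074173, running G = 1.309799
t=5: π = [0.2773, 0.2268, 0.2475, 0.2483], E[r] = 0.3088, γ^t·E[r] = 0.051902, running G = 1.361701
t=6: π = [0.2773, 0.2268, 0.2475, 0.2483], E[r] = 0.3088, γ^t·E[r] = 0.036328, running G = 1.398029
t=7: π = [0.2773, 0.2268, 0.2475, 0.2483], E[r] = 0.3088, γ^t·E[r] = 0.025429, running G = 1.423458

G = 1.4235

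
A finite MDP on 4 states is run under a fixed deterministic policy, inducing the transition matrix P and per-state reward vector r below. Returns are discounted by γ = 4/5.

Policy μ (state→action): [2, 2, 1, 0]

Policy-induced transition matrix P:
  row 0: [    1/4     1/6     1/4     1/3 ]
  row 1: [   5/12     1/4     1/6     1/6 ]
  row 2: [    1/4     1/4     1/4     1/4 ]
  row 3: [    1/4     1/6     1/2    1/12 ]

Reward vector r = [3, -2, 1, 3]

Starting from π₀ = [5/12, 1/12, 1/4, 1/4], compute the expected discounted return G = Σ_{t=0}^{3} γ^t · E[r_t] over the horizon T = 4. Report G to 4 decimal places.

G = 4.8040

t=0: π = [0.4167, 0.0833, 0.2500, 0.2500], E[r] = 2.0833, γ^t·E[r] = 2.083333, running G = 2.083333
t=1: π = [0.2639, 0.1944, 0.3056, 0.2361], E[r] = 1.4167, γ^t·E[r] = 1.133333, running G = 3.216667
t=2: π = [0.2824, 0.2083, 0.2928, 0.2164], E[r] = 1.3727, γ^t·E[r] = 0.878519, running G = 4.095185
t=3: π = [0.2847, 0.2084, 0.2867, 0.2201], E[r] = 1.3844, γ^t·E[r] = 0.708790, running G = 4.803975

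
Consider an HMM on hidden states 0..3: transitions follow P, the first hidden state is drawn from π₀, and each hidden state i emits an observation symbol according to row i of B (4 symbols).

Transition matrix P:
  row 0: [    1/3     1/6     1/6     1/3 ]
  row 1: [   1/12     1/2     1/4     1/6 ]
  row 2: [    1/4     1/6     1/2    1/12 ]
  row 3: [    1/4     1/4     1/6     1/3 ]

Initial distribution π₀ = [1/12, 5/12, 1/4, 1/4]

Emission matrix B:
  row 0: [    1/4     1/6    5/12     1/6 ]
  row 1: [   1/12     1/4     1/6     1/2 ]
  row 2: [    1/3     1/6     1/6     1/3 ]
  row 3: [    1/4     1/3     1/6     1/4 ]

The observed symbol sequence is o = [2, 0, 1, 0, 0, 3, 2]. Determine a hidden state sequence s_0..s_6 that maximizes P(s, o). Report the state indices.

path = [2, 2, 2, 2, 2, 2, 0]

t=0: δ = [3.472e-02, 6.944e-02, 4.167e-02, 4.167e-02]  (obs o_0=2)
t=1: δ = [2.894e-03, 2.894e-03, 6.944e-03, 3.472e-03]  ψ = [0, 1, 2, 3]  (obs o_1=0)
t=2: δ = [2.894e-04, 3.617e-04, 5.787e-04, 3.858e-04]  ψ = [2, 1, 2, 3]  (obs o_2=1)
t=3: δ = [3.617e-05, 1.507e-05, 9.645e-05, 3.215e-05]  ψ = [2, 1, 2, 3]  (obs o_3=0)
t=4: δ = [6.028e-06, 1.340e-06, 1.608e-05, 3.014e-06]  ψ = [2, 2, 2, 0]  (obs o_4=0)
t=5: δ = [6.698e-07, 1.340e-06, 2.679e-06, 5.023e-07]  ψ = [2, 2, 2, 0]  (obs o_5=3)
t=6: δ = [2.791e-07, 1.116e-07, 2.233e-07, 3.721e-08]  ψ = [2, 1, 2, 0]  (obs o_6=2)
backtrack: best end state = 0; path = [2, 2, 2, 2, 2, 2, 0]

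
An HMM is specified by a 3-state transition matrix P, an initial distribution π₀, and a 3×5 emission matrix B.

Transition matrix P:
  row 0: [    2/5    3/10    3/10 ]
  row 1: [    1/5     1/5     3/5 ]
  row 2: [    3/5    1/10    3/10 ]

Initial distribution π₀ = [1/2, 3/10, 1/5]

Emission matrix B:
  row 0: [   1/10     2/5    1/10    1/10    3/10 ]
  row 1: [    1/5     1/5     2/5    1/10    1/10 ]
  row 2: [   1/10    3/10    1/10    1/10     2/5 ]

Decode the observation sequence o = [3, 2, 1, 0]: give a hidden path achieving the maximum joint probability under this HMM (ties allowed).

path = [0, 1, 2, 0]

t=0: δ = [5.000e-02, 3.000e-02, 2.000e-02]  (obs o_0=3)
t=1: δ = [2.000e-03, 6.000e-03, 1.800e-03]  ψ = [0, 0, 1]  (obs o_1=2)
t=2: δ = [4.800e-04, 2.400e-04, 1.080e-03]  ψ = [1, 1, 1]  (obs o_2=1)
t=3: δ = [6.480e-05, 2.880e-05, 3.240e-05]  ψ = [2, 0, 2]  (obs o_3=0)
backtrack: best end state = 0; path = [0, 1, 2, 0]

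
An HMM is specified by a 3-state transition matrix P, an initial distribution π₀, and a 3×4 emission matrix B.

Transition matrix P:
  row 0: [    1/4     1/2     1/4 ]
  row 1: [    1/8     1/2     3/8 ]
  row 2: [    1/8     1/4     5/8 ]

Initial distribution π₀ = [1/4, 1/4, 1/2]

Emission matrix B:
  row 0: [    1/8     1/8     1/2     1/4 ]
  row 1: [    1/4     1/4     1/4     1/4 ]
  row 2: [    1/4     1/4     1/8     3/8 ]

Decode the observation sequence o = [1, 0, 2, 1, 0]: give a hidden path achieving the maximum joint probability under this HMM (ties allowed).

path = [2, 2, 2, 2, 2]

t=0: δ = [3.125e-02, 6.250e-02, 1.250e-01]  (obs o_0=1)
t=1: δ = [1.953e-03, 7.812e-03, 1.953e-02]  ψ = [2, 1, 2]  (obs o_1=0)
t=2: δ = [1.221e-03, 1.221e-03, 1.526e-03]  ψ = [2, 2, 2]  (obs o_2=2)
t=3: δ = [3.815e-05, 1.526e-04, 2.384e-04]  ψ = [0, 0, 2]  (obs o_3=1)
t=4: δ = [3.725e-06, 1.907e-05, 3.725e-05]  ψ = [2, 1, 2]  (obs o_4=0)
backtrack: best end state = 2; path = [2, 2, 2, 2, 2]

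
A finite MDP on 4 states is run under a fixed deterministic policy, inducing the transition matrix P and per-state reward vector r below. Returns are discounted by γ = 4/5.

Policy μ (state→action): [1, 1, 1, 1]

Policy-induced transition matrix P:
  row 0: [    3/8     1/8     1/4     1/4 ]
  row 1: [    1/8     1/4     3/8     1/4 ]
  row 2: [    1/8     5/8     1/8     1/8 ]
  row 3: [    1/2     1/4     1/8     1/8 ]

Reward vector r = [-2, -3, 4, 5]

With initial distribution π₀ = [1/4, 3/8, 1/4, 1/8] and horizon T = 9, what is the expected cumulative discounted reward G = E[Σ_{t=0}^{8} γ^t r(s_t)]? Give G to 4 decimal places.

G = 1.6670

t=0: π = [0.2500, 0.3750, 0.2500, 0.1250], E[r] = 0.0000, γ^t·E[r] = 0.000000, running G = 0.000000
t=1: π = [0.2344, 0.3125, 0.2500, 0.2031], E[r] = 0.6094, γ^t·E[r] = 0.487500, running G = 0.487500
t=2: π = [0.2598, 0.3145, 0.2324, 0.1934], E[r] = 0.4336, γ^t·E[r] = 0.277500, running G = 0.765000
t=3: π = [0.2625, 0.3047, 0.2361, 0.1968], E[r] = 0.4893, γ^t·E[r] = 0.250500, running G = 1.015500
t=4: π = [0.2644, 0.3057, 0.2340, 0.1959], E[r] = 0.4694, γ^t·E[r] = 0.192263, running G = 1.207763
t=5: π = [0.2646, 0.3047, 0.2345, 0.1963], E[r] = 0.4761, γ^t·E[r] = 0.155996, running G = 1.363759
t=6: π = [0.2647, 0.3049, 0.2342, 0.1962], E[r] = 0.4737, γ^t·E[r] = 0.124176, running G = 1.487934
t=7: π = [0.2647, 0.3047, 0.2343, 0.1962], E[r] = 0.4745, γ^t·E[r] = 0.099509, running G = 1.587444
t=8: π = [0.2648, 0.3048, 0.2343, 0.1962], E[r] = 0.4742, γ^t·E[r] = 0.079560, running G = 1.667004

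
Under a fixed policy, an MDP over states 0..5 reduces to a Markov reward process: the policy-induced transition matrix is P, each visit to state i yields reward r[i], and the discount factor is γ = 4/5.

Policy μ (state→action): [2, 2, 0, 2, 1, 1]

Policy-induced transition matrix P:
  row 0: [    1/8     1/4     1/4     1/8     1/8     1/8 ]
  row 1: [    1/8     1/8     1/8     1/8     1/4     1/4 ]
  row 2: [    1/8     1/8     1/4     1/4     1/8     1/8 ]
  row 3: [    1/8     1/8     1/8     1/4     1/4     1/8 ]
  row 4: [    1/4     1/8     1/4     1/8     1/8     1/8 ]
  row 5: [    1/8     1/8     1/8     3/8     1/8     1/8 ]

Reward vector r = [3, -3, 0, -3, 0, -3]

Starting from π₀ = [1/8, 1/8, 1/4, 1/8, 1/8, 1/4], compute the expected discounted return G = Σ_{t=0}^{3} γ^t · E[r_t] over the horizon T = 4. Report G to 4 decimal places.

G = -3.2411

t=0: π = [0.1250, 0.1250, 0.2500, 0.1250, 0.1250, 0.2500], E[r] = -1.1250, γ^t·E[r] = -1.125000, running G = -1.125000
t=1: π = [0.1406, 0.1406, 0.1875, 0.2344, 0.1563, 0.1406], E[r] = -1.1250, γ^t·E[r] = -0.900000, running G = -2.025000
t=2: π = [0.1445, 0.1426, 0.1855, 0.2129, 0.1719, 0.1426], E[r] = -1.0605, γ^t·E[r] = -0.678750, running G = -2.703750
t=3: π = [0.1465, 0.1431, 0.1877, 0.2104, 0.1694, 0.1428], E[r] = -1.0496, γ^t·E[r] = -0.537375, running G = -3.241125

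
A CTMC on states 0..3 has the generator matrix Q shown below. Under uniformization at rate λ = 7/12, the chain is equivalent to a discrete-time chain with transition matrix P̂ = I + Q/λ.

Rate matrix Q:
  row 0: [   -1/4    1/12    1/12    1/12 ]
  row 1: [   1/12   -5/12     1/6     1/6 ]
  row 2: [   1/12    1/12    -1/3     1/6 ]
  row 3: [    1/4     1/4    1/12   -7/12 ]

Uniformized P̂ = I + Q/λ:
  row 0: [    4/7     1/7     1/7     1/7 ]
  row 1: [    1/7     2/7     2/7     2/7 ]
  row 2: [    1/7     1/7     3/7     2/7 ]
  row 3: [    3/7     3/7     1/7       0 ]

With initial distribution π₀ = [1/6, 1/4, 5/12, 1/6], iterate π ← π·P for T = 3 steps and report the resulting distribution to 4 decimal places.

π = [0.3319, 0.2301, 0.2510, 0.1871]

t=0: π = [0.1667, 0.2500, 0.4167, 0.1667]
t=1: π = [0.2619, 0.2262, 0.2976, 0.2143]
t=2: π = [0.3163, 0.2364, 0.2602, 0.1871]
t=3: π = [0.3319, 0.2301, 0.2510, 0.1871]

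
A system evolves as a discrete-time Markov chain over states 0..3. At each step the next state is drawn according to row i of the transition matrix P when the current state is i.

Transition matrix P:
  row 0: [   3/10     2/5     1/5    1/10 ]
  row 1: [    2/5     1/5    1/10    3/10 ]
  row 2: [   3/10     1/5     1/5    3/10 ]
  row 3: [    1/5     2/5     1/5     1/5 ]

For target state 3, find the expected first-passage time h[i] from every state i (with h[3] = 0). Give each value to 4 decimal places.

First-step conditioning: h[3] = 0; for i ≠ 3, h[i] = 1 + Σ_k P[i][k]·h[k].
  h[0] = 1 + 3/10·h[0] + 2/5·h[1] + 1/5·h[2]
  h[1] = 1 + 2/5·h[0] + 1/5·h[1] + 1/10·h[2]
  h[2] = 1 + 3/10·h[0] + 1/5·h[1] + 1/5·h[2]
Solving the 3×3 linear system over states ≠ 3 gives exactly h = [118/23, 100/23, 98/23, 0] (h[3] = 0 is the target).

h = [5.1304, 4.3478, 4.2609, 0.0000]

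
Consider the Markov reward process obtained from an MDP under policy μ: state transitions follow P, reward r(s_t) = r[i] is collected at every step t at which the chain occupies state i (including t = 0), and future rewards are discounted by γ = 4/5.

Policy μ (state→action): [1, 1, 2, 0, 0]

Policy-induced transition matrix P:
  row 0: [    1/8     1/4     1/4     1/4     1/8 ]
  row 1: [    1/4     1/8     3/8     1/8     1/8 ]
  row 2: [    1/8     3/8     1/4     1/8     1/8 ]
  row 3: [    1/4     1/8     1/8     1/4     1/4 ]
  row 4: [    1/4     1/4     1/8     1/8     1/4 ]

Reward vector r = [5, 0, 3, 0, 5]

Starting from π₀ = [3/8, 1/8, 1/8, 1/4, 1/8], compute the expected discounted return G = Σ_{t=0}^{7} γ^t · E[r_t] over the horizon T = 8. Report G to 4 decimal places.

t=0: π = [0.3750, 0.1250, 0.1250, 0.2500, 0.1250], E[r] = 2.8750, γ^t·E[r] = 2.875000, running G = 2.875000
t=1: π = [0.1875, 0.2188, 0.2188, 0.2031, 0.1719], E[r] = 2.4531, γ^t·E[r] = 1.962500, running G = 4.837500
t=2: π = [0.1992, 0.2246, 0.2305, 0.1738, 0.1719], E[r] = 2.5469, γ^t·E[r] = 1.630000, running G = 6.467500
t=3: π = [0.1963, 0.2290, 0.2349, 0.1716, 0.1682], E[r] = 2.5271, γ^t·E[r] = 1.293875, running G = 7.761375
t=4: π = [0.1961, 0.2293, 0.2361, 0.1710, 0.1675], E[r] = 2.5264, γ^t·E[r] = 1.034800, running G = 8.796175
t=5: π = [0.1960, 0.2295, 0.2364, 0.1709, 0.1673], E[r] = 2.5254, γ^t·E[r] = 0.827536, running G = 9.623711
t=6: π = [0.1960, 0.2295, 0.2364, 0.1709, 0.1673], E[r] = 2.5254, γ^t·E[r] = 0.662020, running G = 10.285731
t=7: π = [0.1960, 0.2295, 0.2364, 0.1709, 0.1673], E[r] = 2.5254, γ^t·E[r] = 0.529607, running G = 10.815338

G = 10.8153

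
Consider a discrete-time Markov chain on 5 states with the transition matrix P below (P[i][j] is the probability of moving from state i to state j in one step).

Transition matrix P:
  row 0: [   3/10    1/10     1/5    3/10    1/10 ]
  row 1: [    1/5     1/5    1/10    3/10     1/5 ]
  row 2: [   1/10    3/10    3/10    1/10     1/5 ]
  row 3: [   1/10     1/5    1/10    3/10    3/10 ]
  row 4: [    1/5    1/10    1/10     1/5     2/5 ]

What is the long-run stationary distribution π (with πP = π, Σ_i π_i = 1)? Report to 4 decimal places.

Balance equations π_j = Σ_i π_i·P[i][j]:
  π_0 = 3/10·π_0 + 1/5·π_1 + 1/10·π_2 + 1/10·π_3 + 1/5·π_4
  π_1 = 1/10·π_0 + 1/5·π_1 + 3/10·π_2 + 1/5·π_3 + 1/10·π_4
  π_2 = 1/5·π_0 + 1/10·π_1 + 3/10·π_2 + 1/10·π_3 + 1/10·π_4
  π_3 = 3/10·π_0 + 3/10·π_1 + 1/10·π_2 + 3/10·π_3 + 1/5·π_4
  normalize: π_0 + π_1 + π_2 + π_3 + π_4 = 1
Solving the linear system gives exactly π = [211/1181, 202/1181, 174/1181, 289/1181, 305/1181].

π = [0.1787, 0.1710, 0.1473, 0.2447, 0.2583]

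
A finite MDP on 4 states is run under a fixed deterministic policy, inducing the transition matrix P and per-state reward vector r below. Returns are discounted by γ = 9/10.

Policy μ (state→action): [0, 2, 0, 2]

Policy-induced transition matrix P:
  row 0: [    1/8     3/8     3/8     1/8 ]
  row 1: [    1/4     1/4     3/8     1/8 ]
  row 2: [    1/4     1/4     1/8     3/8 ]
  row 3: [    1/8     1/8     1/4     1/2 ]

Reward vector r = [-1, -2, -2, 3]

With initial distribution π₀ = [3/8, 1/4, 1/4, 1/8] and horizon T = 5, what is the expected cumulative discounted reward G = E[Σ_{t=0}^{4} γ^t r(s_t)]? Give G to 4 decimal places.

G = -2.2845

t=0: π = [0.3750, 0.2500, 0.2500, 0.1250], E[r] = -1.0000, γ^t·E[r] = -1.000000, running G = -1.000000
t=1: π = [0.1875, 0.2813, 0.2969, 0.2344], E[r] = -0.6406, γ^t·E[r] = -0.576563, running G = -1.576563
t=2: π = [0.1973, 0.2441, 0.2715, 0.2871], E[r] = -0.3672, γ^t·E[r] = -0.297422, running G = -1.873984
t=3: π = [0.1895, 0.2388, 0.2712, 0.3005], E[r] = -0.3079, γ^t·E[r] = -0.224431, running G = -2.098415
t=4: π = [0.1888, 0.2361, 0.2696, 0.3055], E[r] = -0.2837, γ^t·E[r] = -0.186130, running G = -2.284545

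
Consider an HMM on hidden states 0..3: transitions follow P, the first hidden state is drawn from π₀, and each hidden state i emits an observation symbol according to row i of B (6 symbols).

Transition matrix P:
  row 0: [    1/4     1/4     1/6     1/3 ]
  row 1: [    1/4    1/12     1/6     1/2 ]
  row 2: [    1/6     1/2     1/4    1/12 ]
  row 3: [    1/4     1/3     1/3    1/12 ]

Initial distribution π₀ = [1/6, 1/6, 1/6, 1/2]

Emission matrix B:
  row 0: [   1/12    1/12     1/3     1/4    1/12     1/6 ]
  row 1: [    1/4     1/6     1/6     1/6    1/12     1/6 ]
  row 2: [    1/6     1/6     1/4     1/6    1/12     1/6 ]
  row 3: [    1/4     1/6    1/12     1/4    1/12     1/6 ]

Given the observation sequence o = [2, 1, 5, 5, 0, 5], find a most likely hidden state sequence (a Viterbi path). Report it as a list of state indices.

path = [2, 1, 3, 2, 1, 3]

t=0: δ = [5.556e-02, 2.778e-02, 4.167e-02, 4.167e-02]  (obs o_0=2)
t=1: δ = [1.157e-03, 3.472e-03, 2.315e-03, 3.086e-03]  ψ = [0, 2, 3, 0]  (obs o_1=1)
t=2: δ = [1.447e-04, 1.929e-04, 1.715e-04, 2.894e-04]  ψ = [1, 2, 3, 1]  (obs o_2=5)
t=3: δ = [1.206e-05, 1.608e-05, 1.608e-05, 1.608e-05]  ψ = [3, 3, 3, 1]  (obs o_3=5)
t=4: δ = [3.349e-07, 2.009e-06, 8.931e-07, 2.009e-06]  ψ = [1, 2, 3, 1]  (obs o_4=0)
t=5: δ = [8.372e-08, 1.116e-07, 1.116e-07, 1.674e-07]  ψ = [1, 3, 3, 1]  (obs o_5=5)
backtrack: best end state = 3; path = [2, 1, 3, 2, 1, 3]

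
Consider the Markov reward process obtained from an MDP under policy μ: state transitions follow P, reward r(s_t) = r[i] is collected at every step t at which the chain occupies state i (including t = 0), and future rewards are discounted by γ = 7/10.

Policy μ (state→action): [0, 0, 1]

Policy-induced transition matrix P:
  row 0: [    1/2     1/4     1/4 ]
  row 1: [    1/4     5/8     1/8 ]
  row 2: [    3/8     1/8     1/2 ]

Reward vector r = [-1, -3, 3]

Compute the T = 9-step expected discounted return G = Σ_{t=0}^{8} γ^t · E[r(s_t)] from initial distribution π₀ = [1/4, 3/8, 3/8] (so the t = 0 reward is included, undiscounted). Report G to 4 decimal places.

t=0: π = [0.2500, 0.3750, 0.3750], E[r] = -0.2500, γ^t·E[r] = -0.250000, running G = -0.250000
t=1: π = [0.3594, 0.3438, 0.2969], E[r] = -0.5000, γ^t·E[r] = -0.350000, running G = -0.600000
t=2: π = [0.3770, 0.3418, 0.2813], E[r] = -0.5586, γ^t·E[r] = -0.273711, running G = -0.873711
t=3: π = [0.3794, 0.3430, 0.2776], E[r] = -0.5757, γ^t·E[r] = -0.197459, running G = -1.071170
t=4: π = [0.3795, 0.3439, 0.2765], E[r] = -0.5818, γ^t·E[r] = -0.139687, running G = -1.210857
t=5: π = [0.3795, 0.3444, 0.2761], E[r] = -0.5843, γ^t·E[r] = -0.098198, running G = -1.309055
t=6: π = [0.3794, 0.3446, 0.2760], E[r] = -0.5853, γ^t·E[r] = -0.068865, running G = -1.377920
t=7: π = [0.3793, 0.3447, 0.2759], E[r] = -0.5858, γ^t·E[r] = -0.048244, running G = -1.426164
t=8: π = [0.3793, 0.3448, 0.2759], E[r] = -0.5860, γ^t·E[r] = -0.033783, running G = -1.459948

G = -1.4599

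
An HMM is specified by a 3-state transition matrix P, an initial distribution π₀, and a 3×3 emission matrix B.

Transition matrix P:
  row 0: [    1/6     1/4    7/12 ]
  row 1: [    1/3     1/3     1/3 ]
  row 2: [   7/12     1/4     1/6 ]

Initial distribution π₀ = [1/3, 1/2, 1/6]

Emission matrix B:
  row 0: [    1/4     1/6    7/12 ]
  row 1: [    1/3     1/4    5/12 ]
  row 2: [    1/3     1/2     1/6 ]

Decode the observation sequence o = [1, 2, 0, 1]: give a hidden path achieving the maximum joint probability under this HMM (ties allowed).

path = [2, 0, 2, 0]

t=0: δ = [5.556e-02, 1.250e-01, 8.333e-02]  (obs o_0=1)
t=1: δ = [2.836e-02, 1.736e-02, 6.944e-03]  ψ = [2, 1, 1]  (obs o_1=2)
t=2: δ = [1.447e-03, 2.363e-03, 5.514e-03]  ψ = [1, 0, 0]  (obs o_2=0)
t=3: δ = [5.361e-04, 3.446e-04, 4.595e-04]  ψ = [2, 2, 2]  (obs o_3=1)
backtrack: best end state = 0; path = [2, 0, 2, 0]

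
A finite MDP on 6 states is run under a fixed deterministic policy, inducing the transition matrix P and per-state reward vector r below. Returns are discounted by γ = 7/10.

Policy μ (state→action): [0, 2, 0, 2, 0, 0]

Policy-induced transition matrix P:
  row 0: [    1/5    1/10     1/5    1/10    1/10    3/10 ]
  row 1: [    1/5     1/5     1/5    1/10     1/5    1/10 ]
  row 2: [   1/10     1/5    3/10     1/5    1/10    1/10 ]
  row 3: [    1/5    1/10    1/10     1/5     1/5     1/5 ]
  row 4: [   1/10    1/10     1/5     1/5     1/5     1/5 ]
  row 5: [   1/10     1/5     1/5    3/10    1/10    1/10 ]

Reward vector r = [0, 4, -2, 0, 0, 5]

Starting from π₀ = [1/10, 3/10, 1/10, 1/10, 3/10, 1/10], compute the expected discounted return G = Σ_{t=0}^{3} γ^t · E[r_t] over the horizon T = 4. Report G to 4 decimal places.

t=0: π = [0.1000, 0.3000, 0.1000, 0.1000, 0.3000, 0.1000], E[r] = 1.5000, γ^t·E[r] = 1.500000, running G = 1.500000
t=1: π = [0.1500, 0.1500, 0.2000, 0.1700, 0.1700, 0.1600], E[r] = 1.0000, γ^t·E[r] = 0.700000, running G = 2.200000
t=2: π = [0.1470, 0.1510, 0.2030, 0.1860, 0.1490, 0.1640], E[r] = 1.0180, γ^t·E[r] = 0.498820, running G = 2.698820
t=3: π = [0.1484, 0.1518, 0.2017, 0.1866, 0.1486, 0.1629], E[r] = 1.0183, γ^t·E[r] = 0.349277, running G = 3.048097

G = 3.0481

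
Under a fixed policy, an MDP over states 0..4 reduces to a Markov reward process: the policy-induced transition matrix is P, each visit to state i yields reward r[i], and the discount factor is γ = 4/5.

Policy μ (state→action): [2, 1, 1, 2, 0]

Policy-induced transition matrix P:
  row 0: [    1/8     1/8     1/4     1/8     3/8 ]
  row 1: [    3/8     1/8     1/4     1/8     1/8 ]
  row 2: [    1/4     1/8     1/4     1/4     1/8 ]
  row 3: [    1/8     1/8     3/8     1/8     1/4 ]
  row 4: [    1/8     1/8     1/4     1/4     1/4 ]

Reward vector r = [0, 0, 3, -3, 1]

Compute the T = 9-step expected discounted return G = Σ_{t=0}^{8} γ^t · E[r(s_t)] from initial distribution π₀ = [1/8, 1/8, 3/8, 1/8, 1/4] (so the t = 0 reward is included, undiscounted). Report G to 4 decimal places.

G = 2.5439

t=0: π = [0.1250, 0.1250, 0.3750, 0.1250, 0.2500], E[r] = 1.0000, γ^t·E[r] = 1.000000, running G = 1.000000
t=1: π = [0.2031, 0.1250, 0.2656, 0.2031, 0.2031], E[r] = 0.3906, γ^t·E[r] = 0.312500, running G = 1.312500
t=2: π = [0.1895, 0.1250, 0.2754, 0.1836, 0.2266], E[r] = 0.5020, γ^t·E[r] = 0.321250, running G = 1.633750
t=3: π = [0.1907, 0.1250, 0.2729, 0.1877, 0.2236], E[r] = 0.4792, γ^t·E[r] = 0.245375, running G = 1.879125
t=4: π = [0.1904, 0.1250, 0.2735, 0.1871, 0.2241], E[r] = 0.4833, γ^t·E[r] = 0.197950, running G = 2.077075
t=5: π = [0.1904, 0.1250, 0.2734, 0.1872, 0.2240], E[r] = 0.4826, γ^t·E[r] = 0.158124, running G = 2.235199
t=6: π = [0.1904, 0.1250, 0.2734, 0.1872, 0.2240], E[r] = 0.4827, γ^t·E[r] = 0.126534, running G = 2.361733
t=7: π = [0.1904, 0.1250, 0.2734, 0.1872, 0.2240], E[r] = 0.4827, γ^t·E[r] = 0.101222, running G = 2.462955
t=8: π = [0.1904, 0.1250, 0.2734, 0.1872, 0.2240], E[r] = 0.4827, γ^t·E[r] = 0.080979, running G = 2.543934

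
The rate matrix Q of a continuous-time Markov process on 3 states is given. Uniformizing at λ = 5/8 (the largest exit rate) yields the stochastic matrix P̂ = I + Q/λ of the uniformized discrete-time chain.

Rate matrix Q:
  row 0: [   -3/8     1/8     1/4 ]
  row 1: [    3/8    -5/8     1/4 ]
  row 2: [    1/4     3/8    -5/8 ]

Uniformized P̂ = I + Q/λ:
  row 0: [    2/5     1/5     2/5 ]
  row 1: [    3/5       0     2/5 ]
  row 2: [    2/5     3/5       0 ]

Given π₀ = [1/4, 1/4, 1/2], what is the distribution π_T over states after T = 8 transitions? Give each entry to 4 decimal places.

π = [0.4525, 0.2616, 0.2859]

t=0: π = [0.2500, 0.2500, 0.5000]
t=1: π = [0.4500, 0.3500, 0.2000]
t=2: π = [0.4700, 0.2100, 0.3200]
t=3: π = [0.4420, 0.2860, 0.2720]
t=4: π = [0.4572, 0.2516, 0.2912]
t=5: π = [0.4503, 0.2662, 0.2835]
t=6: π = [0.4532, 0.2602, 0.2866]
t=7: π = [0.4520, 0.2626, 0.2854]
t=8: π = [0.4525, 0.2616, 0.2859]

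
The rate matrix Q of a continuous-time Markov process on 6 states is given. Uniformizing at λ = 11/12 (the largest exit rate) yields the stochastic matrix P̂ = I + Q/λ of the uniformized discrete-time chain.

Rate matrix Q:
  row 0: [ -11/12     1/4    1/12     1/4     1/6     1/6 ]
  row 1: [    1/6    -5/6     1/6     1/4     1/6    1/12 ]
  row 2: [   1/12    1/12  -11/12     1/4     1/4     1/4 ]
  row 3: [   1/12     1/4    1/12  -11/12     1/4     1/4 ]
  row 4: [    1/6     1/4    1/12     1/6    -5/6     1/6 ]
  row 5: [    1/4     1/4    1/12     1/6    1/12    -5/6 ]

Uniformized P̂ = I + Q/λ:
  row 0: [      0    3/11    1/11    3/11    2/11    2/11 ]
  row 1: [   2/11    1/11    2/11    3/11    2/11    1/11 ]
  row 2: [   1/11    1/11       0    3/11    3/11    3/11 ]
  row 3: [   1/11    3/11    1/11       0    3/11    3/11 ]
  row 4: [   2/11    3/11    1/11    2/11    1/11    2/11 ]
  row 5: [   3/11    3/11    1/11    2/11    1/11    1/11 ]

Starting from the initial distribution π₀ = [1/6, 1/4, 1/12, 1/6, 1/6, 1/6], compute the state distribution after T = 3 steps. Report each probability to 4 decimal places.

π = [0.1454, 0.2154, 0.1013, 0.1893, 0.1759, 0.1726]

t=0: π = [0.1667, 0.2500, 0.0833, 0.1667, 0.1667, 0.1667]
t=1: π = [0.1439, 0.2121, 0.1061, 0.1970, 0.1742, 0.1667]
t=2: π = [0.1433, 0.2149, 0.1006, 0.1880, 0.1784, 0.1749]
t=3: π = [0.1454, 0.2154, 0.1013, 0.1893, 0.1759, 0.1726]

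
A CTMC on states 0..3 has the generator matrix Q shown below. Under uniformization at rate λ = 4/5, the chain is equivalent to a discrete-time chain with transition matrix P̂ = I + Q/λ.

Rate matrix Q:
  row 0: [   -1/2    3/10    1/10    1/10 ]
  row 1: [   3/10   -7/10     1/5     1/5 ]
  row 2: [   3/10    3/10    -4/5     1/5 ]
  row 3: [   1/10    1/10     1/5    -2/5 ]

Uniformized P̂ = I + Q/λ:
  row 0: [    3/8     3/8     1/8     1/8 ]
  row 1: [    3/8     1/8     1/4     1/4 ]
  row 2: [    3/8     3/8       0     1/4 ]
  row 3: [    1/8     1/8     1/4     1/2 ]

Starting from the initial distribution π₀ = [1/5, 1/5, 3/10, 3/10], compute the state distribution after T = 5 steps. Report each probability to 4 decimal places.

π = [0.3042, 0.2435, 0.1695, 0.2828]

t=0: π = [0.2000, 0.2000, 0.3000, 0.3000]
t=1: π = [0.3000, 0.2500, 0.1500, 0.3000]
t=2: π = [0.3000, 0.2375, 0.1750, 0.2875]
t=3: π = [0.3031, 0.2438, 0.1688, 0.2844]
t=4: π = [0.3039, 0.2430, 0.1699, 0.2832]
t=5: π = [0.3042, 0.2435, 0.1695, 0.2828]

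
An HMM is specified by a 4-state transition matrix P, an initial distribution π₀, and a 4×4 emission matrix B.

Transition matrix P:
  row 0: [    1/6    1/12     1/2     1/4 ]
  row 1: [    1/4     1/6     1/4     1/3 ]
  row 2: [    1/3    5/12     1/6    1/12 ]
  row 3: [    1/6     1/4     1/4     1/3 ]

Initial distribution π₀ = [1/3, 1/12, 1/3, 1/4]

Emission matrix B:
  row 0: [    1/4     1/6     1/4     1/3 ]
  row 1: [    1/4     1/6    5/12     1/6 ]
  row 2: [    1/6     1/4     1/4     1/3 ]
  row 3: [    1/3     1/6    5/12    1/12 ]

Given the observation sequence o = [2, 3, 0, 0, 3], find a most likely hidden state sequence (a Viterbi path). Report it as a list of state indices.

t=0: δ = [8.333e-02, 3.472e-02, 8.333e-02, 1.042e-01]  (obs o_0=2)
t=1: δ = [9.259e-03, 5.787e-03, 1.389e-02, 2.894e-03]  ψ = [2, 2, 0, 3]  (obs o_1=3)
t=2: δ = [1.157e-03, 1.447e-03, 7.716e-04, 7.716e-04]  ψ = [2, 2, 0, 0]  (obs o_2=0)
t=3: δ = [9.042e-05, 8.038e-05, 9.645e-05, 1.608e-04]  ψ = [1, 2, 0, 1]  (obs o_3=0)
t=4: δ = [1.072e-05, 6.698e-06, 1.507e-05, 4.465e-06]  ψ = [2, 2, 0, 3]  (obs o_4=3)
backtrack: best end state = 2; path = [0, 2, 1, 0, 2]

path = [0, 2, 1, 0, 2]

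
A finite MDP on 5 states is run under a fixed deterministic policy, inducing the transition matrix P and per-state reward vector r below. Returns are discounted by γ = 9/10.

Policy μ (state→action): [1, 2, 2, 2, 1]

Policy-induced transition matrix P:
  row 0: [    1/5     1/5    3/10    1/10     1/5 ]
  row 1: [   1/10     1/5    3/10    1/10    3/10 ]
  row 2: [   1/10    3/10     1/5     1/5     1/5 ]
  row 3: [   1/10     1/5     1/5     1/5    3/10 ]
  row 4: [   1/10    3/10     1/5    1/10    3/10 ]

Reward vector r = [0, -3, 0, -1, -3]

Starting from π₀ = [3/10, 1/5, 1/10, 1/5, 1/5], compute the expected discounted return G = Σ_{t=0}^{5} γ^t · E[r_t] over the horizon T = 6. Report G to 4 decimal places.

t=0: π = [0.3000, 0.2000, 0.1000, 0.2000, 0.2000], E[r] = -1.4000, γ^t·E[r] = -1.400000, running G = -1.400000
t=1: π = [0.1300, 0.2300, 0.2500, 0.1300, 0.2600], E[r] = -1.6000, γ^t·E[r] = -1.440000, running G = -2.840000
t=2: π = [0.1130, 0.2510, 0.2360, 0.1380, 0.2620], E[r] = -1.6770, γ^t·E[r] = -1.358370, running G = -4.198370
t=3: π = [0.1113, 0.2498, 0.2364, 0.1374, 0.2651], E[r] = -1.6821, γ^t·E[r] = -1.226251, running G = -5.424621
t=4: π = [0.1111, 0.2502, 0.2361, 0.1374, 0.2652], E[r] = -1.6835, γ^t·E[r] = -1.104557, running G = -6.529178
t=5: π = [0.1111, 0.2501, 0.2361, 0.1373, 0.2653], E[r] = -1.6836, γ^t·E[r] = -0.994137, running G = -7.523315

G = -7.5233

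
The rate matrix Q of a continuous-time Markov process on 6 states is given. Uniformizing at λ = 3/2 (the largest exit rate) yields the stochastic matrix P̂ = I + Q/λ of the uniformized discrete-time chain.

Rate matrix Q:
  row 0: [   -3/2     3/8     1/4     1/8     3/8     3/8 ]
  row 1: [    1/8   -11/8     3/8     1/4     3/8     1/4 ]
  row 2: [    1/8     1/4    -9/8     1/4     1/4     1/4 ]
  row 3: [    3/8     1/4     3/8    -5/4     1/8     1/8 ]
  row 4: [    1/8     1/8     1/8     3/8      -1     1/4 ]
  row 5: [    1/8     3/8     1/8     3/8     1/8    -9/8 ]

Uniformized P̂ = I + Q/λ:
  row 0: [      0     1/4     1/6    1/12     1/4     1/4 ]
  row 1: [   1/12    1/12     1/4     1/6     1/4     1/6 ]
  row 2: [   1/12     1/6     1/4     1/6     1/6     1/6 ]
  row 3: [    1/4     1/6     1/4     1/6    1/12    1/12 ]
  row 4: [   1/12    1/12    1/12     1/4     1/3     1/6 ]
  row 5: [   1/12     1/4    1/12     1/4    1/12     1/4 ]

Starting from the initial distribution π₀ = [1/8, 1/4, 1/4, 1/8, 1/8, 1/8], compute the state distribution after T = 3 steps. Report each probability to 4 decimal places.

π = [0.1063, 0.1607, 0.1803, 0.1884, 0.1902, 0.1741]

t=0: π = [0.1250, 0.2500, 0.2500, 0.1250, 0.1250, 0.1250]
t=1: π = [0.0938, 0.1563, 0.1979, 0.1771, 0.1979, 0.1771]
t=2: π = [0.1050, 0.1597, 0.1797, 0.1901, 0.1910, 0.1745]
t=3: π = [0.1063, 0.1607, 0.1803, 0.1884, 0.1902, 0.1741]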